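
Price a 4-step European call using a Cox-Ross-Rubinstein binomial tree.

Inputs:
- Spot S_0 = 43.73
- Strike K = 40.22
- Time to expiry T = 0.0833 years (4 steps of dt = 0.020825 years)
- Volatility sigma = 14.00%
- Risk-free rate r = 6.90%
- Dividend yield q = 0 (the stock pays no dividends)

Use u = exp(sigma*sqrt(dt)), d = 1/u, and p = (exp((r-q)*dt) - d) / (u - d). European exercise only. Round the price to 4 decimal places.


dt = T/N = 0.020825
u = exp(sigma*sqrt(dt)) = 1.020409; d = 1/u = 0.979999
p = (exp((r-q)*dt) - d) / (u - d) = 0.530534
Discount per step: exp(-r*dt) = 0.998564
Stock lattice S(k, i) with i counting down-moves:
  k=0: S(0,0) = 43.7300
  k=1: S(1,0) = 44.6225; S(1,1) = 42.8554
  k=2: S(2,0) = 45.5332; S(2,1) = 43.7300; S(2,2) = 41.9982
  k=3: S(3,0) = 46.4624; S(3,1) = 44.6225; S(3,2) = 42.8554; S(3,3) = 41.1583
  k=4: S(4,0) = 47.4107; S(4,1) = 45.5332; S(4,2) = 43.7300; S(4,3) = 41.9982; S(4,4) = 40.3351
Terminal payoffs V(N, i) = max(S_T - K, 0):
  V(4,0) = 7.190667; V(4,1) = 5.313158; V(4,2) = 3.510000; V(4,3) = 1.778249; V(4,4) = 0.115077
Backward induction: V(k, i) = exp(-r*dt) * [p * V(k+1, i) + (1-p) * V(k+1, i+1)].
  V(3,0) = exp(-r*dt) * [p*7.190667 + (1-p)*5.313158] = 6.300181
  V(3,1) = exp(-r*dt) * [p*5.313158 + (1-p)*3.510000] = 4.460223
  V(3,2) = exp(-r*dt) * [p*3.510000 + (1-p)*1.778249] = 2.693130
  V(3,3) = exp(-r*dt) * [p*1.778249 + (1-p)*0.115077] = 0.996015
  V(2,0) = exp(-r*dt) * [p*6.300181 + (1-p)*4.460223] = 5.428578
  V(2,1) = exp(-r*dt) * [p*4.460223 + (1-p)*2.693130] = 3.625420
  V(2,2) = exp(-r*dt) * [p*2.693130 + (1-p)*0.996015] = 1.893669
  V(1,0) = exp(-r*dt) * [p*5.428578 + (1-p)*3.625420] = 4.575478
  V(1,1) = exp(-r*dt) * [p*3.625420 + (1-p)*1.893669] = 2.808384
  V(0,0) = exp(-r*dt) * [p*4.575478 + (1-p)*2.808384] = 3.740509

Answer: Price = V(0,0) = 3.7405


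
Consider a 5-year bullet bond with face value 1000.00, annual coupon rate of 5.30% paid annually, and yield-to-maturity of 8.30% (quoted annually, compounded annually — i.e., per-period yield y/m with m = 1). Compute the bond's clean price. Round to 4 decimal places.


Coupon per period c = face * coupon_rate / m = 53.000000
Periods per year m = 1; per-period yield y/m = 0.083000
Number of cashflows N = 5
Cashflows (t years, CF_t, discount factor 1/(1+y/m)^(m*t), PV):
  t = 1.0000: CF_t = 53.000000, DF = 0.923361, PV = 48.938135
  t = 2.0000: CF_t = 53.000000, DF = 0.852596, PV = 45.187567
  t = 3.0000: CF_t = 53.000000, DF = 0.787254, PV = 41.724438
  t = 4.0000: CF_t = 53.000000, DF = 0.726919, PV = 38.526721
  t = 5.0000: CF_t = 1053.000000, DF = 0.671209, PV = 706.782989
Price P = sum_t PV_t = 881.159849

Answer: Price = 881.1598


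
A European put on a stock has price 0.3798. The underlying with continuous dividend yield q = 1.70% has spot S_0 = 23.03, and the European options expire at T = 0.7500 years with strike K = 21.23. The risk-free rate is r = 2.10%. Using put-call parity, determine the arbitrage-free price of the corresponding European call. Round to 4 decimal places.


Put-call parity: C - P = S_0 * exp(-qT) - K * exp(-rT).
S_0 * exp(-qT) = 23.0300 * 0.98733094 = 22.73823148
K * exp(-rT) = 21.2300 * 0.98437338 = 20.89824691
C = P + S*exp(-qT) - K*exp(-rT)
C = 0.3798 + 22.73823148 - 20.89824691 = 2.2198

Answer: Call price = 2.2198


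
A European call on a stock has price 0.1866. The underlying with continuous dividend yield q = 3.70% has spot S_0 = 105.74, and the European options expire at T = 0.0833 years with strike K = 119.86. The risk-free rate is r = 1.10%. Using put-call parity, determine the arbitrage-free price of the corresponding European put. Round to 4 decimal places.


Put-call parity: C - P = S_0 * exp(-qT) - K * exp(-rT).
S_0 * exp(-qT) = 105.7400 * 0.99692264 = 105.41460046
K * exp(-rT) = 119.8600 * 0.99908412 = 119.75022258
P = C - S*exp(-qT) + K*exp(-rT)
P = 0.1866 - 105.41460046 + 119.75022258 = 14.5222

Answer: Put price = 14.5222


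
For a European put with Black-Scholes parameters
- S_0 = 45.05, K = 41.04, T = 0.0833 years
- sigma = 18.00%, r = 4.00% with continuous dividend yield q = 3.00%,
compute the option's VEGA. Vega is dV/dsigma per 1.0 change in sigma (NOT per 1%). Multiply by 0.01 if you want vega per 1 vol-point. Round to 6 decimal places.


Answer: Vega = 0.958214

Derivation:
d1 = 1.8364998330; d2 = 1.7845487021
phi(d1) = 0.0738806481; exp(-qT) = 0.9975041199; exp(-rT) = 0.9966735450
Vega = S * exp(-qT) * phi(d1) * sqrt(T) = 45.0500 * 0.9975041199 * 0.0738806481 * 0.2886173938 = 0.958214


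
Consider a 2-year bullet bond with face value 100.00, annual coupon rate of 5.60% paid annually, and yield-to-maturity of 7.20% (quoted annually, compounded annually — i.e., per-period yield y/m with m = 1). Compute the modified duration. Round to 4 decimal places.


Coupon per period c = face * coupon_rate / m = 5.600000
Periods per year m = 1; per-period yield y/m = 0.072000
Number of cashflows N = 2
Cashflows (t years, CF_t, discount factor 1/(1+y/m)^(m*t), PV):
  t = 1.0000: CF_t = 5.600000, DF = 0.932836, PV = 5.223881
  t = 2.0000: CF_t = 105.600000, DF = 0.870183, PV = 91.891290
Price P = sum_t PV_t = 97.115170
First compute Macaulay numerator sum_t t * PV_t:
  t * PV_t at t = 1.0000: 5.223881
  t * PV_t at t = 2.0000: 183.782580
Macaulay duration D = 189.006460 / 97.115170 = 1.946209
Modified duration = D / (1 + y/m) = 1.946209 / (1 + 0.072000) = 1.815494

Answer: Modified duration = 1.8155


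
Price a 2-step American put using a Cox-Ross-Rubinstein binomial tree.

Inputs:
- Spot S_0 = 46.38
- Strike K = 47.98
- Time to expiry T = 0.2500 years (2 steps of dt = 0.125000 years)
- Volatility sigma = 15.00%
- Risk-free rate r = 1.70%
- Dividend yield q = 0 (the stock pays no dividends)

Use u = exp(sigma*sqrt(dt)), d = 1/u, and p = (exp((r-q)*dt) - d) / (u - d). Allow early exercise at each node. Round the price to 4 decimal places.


Answer: Price = V(0,0) = 2.3647

Derivation:
dt = T/N = 0.125000
u = exp(sigma*sqrt(dt)) = 1.054464; d = 1/u = 0.948349
p = (exp((r-q)*dt) - d) / (u - d) = 0.506791
Discount per step: exp(-r*dt) = 0.997877
Stock lattice S(k, i) with i counting down-moves:
  k=0: S(0,0) = 46.3800
  k=1: S(1,0) = 48.9061; S(1,1) = 43.9844
  k=2: S(2,0) = 51.5697; S(2,1) = 46.3800; S(2,2) = 41.7126
Terminal payoffs V(N, i) = max(K - S_T, 0):
  V(2,0) = 0.000000; V(2,1) = 1.600000; V(2,2) = 6.267439
Backward induction: V(k, i) = exp(-r*dt) * [p * V(k+1, i) + (1-p) * V(k+1, i+1)]; then take max(V_cont, immediate exercise) for American.
  V(1,0) = exp(-r*dt) * [p*0.000000 + (1-p)*1.600000] = 0.787459; exercise = 0.000000; V(1,0) = max -> 0.787459
  V(1,1) = exp(-r*dt) * [p*1.600000 + (1-p)*6.267439] = 3.893738; exercise = 3.995587; V(1,1) = max -> 3.995587
  V(0,0) = exp(-r*dt) * [p*0.787459 + (1-p)*3.995587] = 2.364705; exercise = 1.600000; V(0,0) = max -> 2.364705


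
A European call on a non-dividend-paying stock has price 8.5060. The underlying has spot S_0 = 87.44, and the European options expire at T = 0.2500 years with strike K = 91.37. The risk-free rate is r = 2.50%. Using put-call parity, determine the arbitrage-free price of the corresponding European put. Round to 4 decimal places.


Put-call parity: C - P = S_0 * exp(-qT) - K * exp(-rT).
S_0 * exp(-qT) = 87.4400 * 1.00000000 = 87.44000000
K * exp(-rT) = 91.3700 * 0.99376949 = 90.80071836
P = C - S*exp(-qT) + K*exp(-rT)
P = 8.5060 - 87.44000000 + 90.80071836 = 11.8667

Answer: Put price = 11.8667


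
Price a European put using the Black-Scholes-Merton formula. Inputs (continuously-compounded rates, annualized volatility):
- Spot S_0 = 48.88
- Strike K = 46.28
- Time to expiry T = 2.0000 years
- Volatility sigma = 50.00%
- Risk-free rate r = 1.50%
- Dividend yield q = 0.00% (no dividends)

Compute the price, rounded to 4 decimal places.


Answer: Price = 11.0636

Derivation:
d1 = (ln(S/K) + (r - q + 0.5*sigma^2) * T) / (sigma * sqrt(T)) = 0.47327847
d2 = d1 - sigma * sqrt(T) = -0.23382832
exp(-rT) = 0.97044553; exp(-qT) = 1.00000000
P = K * exp(-rT) * N(-d2) - S_0 * exp(-qT) * N(-d1)
N(-d1) = 0.31800726; N(-d2) = 0.59244087
P = 46.2800 * 0.97044553 * 0.59244087 - 48.8800 * 1.00000000 * 0.31800726 = 11.0636


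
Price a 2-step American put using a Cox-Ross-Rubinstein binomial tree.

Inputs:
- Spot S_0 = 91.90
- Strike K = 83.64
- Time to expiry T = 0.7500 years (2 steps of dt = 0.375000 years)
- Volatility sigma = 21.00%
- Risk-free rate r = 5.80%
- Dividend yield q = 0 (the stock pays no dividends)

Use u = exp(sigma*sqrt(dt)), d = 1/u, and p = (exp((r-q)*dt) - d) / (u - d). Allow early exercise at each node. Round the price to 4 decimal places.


Answer: Price = V(0,0) = 2.4052

Derivation:
dt = T/N = 0.375000
u = exp(sigma*sqrt(dt)) = 1.137233; d = 1/u = 0.879327
p = (exp((r-q)*dt) - d) / (u - d) = 0.553152
Discount per step: exp(-r*dt) = 0.978485
Stock lattice S(k, i) with i counting down-moves:
  k=0: S(0,0) = 91.9000
  k=1: S(1,0) = 104.5117; S(1,1) = 80.8102
  k=2: S(2,0) = 118.8542; S(2,1) = 91.9000; S(2,2) = 71.0586
Terminal payoffs V(N, i) = max(K - S_T, 0):
  V(2,0) = 0.000000; V(2,1) = 0.000000; V(2,2) = 12.581420
Backward induction: V(k, i) = exp(-r*dt) * [p * V(k+1, i) + (1-p) * V(k+1, i+1)]; then take max(V_cont, immediate exercise) for American.
  V(1,0) = exp(-r*dt) * [p*0.000000 + (1-p)*0.000000] = 0.000000; exercise = 0.000000; V(1,0) = max -> 0.000000
  V(1,1) = exp(-r*dt) * [p*0.000000 + (1-p)*12.581420] = 5.501030; exercise = 2.829830; V(1,1) = max -> 5.501030
  V(0,0) = exp(-r*dt) * [p*0.000000 + (1-p)*5.501030] = 2.405239; exercise = 0.000000; V(0,0) = max -> 2.405239


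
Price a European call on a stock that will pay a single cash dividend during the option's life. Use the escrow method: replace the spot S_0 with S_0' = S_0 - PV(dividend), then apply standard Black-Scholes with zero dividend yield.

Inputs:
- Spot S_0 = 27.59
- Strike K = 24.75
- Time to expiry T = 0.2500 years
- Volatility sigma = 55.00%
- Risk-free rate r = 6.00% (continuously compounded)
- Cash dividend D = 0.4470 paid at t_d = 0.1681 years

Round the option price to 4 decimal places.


PV(D) = D * exp(-r * t_d) = 0.4470 * 0.98996469 = 0.44251422
S_0' = S_0 - PV(D) = 27.5900 - 0.44251422 = 27.14748578
d1 = (ln(S_0'/K) + (r + sigma^2/2)*T) / (sigma*sqrt(T)) = 0.52825981
d2 = d1 - sigma*sqrt(T) = 0.25325981
exp(-rT) = 0.98511194
N(d1) = 0.70134049; N(d2) = 0.59996628
C = S_0' * N(d1) - K * exp(-rT) * N(d2) = 27.14748578 * 0.70134049 - 24.7500 * 0.98511194 * 0.59996628 = 4.4115

Answer: Price = 4.4115


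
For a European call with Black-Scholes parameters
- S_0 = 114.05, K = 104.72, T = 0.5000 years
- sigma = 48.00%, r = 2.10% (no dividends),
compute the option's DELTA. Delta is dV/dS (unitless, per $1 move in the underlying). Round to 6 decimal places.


Answer: Delta = 0.674400

Derivation:
d1 = 0.4520970501; d2 = 0.1126857951
phi(d1) = 0.3601861116; exp(-qT) = 1.0000000000; exp(-rT) = 0.9895549326
N(d1) = 0.6744004656
Delta = exp(-qT) * N(d1) = 1.0000000000 * 0.6744004656 = 0.674400


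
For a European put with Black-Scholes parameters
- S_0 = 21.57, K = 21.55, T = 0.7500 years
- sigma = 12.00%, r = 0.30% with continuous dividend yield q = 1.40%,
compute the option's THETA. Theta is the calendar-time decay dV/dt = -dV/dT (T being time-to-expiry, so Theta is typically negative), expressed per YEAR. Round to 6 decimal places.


d1 = -0.0184978807; d2 = -0.1224209291
phi(d1) = 0.3988740329; exp(-qT) = 0.9895549326; exp(-rT) = 0.9977525294
Theta = -S*exp(-qT)*phi(d1)*sigma/(2*sqrt(T)) + r*K*exp(-rT)*N(-d2) - q*S*exp(-qT)*N(-d1)
N(-d1) = 0.5073791659; N(-d2) = 0.5487171679; sqrt(T) = 0.8660254038
Term 1 = -21.5700 * 0.9895549326 * 0.3988740329 * 0.1200 / (2 * 0.8660254038) = -0.5898565902
Term 2 = 0.0030 * 21.5500 * 0.9977525294 * 0.5487171679 = 0.0353948369
Term 3 = -0.0140 * 21.5700 * 0.9895549326 * 0.5073791659 = -0.1516179844
Theta = -0.5898565902 + (0.0353948369) + (-0.1516179844) = -0.706080

Answer: Theta = -0.706080


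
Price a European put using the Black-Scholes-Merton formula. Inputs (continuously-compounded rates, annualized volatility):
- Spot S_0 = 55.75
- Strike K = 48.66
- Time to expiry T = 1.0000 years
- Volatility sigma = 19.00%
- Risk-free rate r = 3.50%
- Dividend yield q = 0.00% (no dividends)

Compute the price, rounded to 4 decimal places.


Answer: Price = 0.9737

Derivation:
d1 = (ln(S/K) + (r - q + 0.5*sigma^2) * T) / (sigma * sqrt(T)) = 0.99510565
d2 = d1 - sigma * sqrt(T) = 0.80510565
exp(-rT) = 0.96560542; exp(-qT) = 1.00000000
P = K * exp(-rT) * N(-d2) - S_0 * exp(-qT) * N(-d1)
N(-d1) = 0.15984244; N(-d2) = 0.21037936
P = 48.6600 * 0.96560542 * 0.21037936 - 55.7500 * 1.00000000 * 0.15984244 = 0.9737


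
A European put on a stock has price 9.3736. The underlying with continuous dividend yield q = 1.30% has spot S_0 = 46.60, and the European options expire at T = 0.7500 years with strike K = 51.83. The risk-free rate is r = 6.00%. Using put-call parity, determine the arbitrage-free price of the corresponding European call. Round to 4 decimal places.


Put-call parity: C - P = S_0 * exp(-qT) - K * exp(-rT).
S_0 * exp(-qT) = 46.6000 * 0.99029738 = 46.14785778
K * exp(-rT) = 51.8300 * 0.95599748 = 49.54934948
C = P + S*exp(-qT) - K*exp(-rT)
C = 9.3736 + 46.14785778 - 49.54934948 = 5.9721

Answer: Call price = 5.9721


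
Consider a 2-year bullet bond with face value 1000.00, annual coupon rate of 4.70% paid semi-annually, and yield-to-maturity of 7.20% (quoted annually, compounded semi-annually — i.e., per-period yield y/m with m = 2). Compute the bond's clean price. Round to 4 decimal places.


Coupon per period c = face * coupon_rate / m = 23.500000
Periods per year m = 2; per-period yield y/m = 0.036000
Number of cashflows N = 4
Cashflows (t years, CF_t, discount factor 1/(1+y/m)^(m*t), PV):
  t = 0.5000: CF_t = 23.500000, DF = 0.965251, PV = 22.683398
  t = 1.0000: CF_t = 23.500000, DF = 0.931709, PV = 21.895172
  t = 1.5000: CF_t = 23.500000, DF = 0.899333, PV = 21.134335
  t = 2.0000: CF_t = 1023.500000, DF = 0.868082, PV = 888.482392
Price P = sum_t PV_t = 954.195297

Answer: Price = 954.1953


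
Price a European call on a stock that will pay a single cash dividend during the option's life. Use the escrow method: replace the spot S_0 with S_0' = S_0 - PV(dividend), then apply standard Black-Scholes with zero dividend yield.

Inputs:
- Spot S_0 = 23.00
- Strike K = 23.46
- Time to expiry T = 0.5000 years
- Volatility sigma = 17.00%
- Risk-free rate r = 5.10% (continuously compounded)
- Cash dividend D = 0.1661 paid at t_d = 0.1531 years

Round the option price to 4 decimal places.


Answer: Price = 1.0783

Derivation:
PV(D) = D * exp(-r * t_d) = 0.1661 * 0.99222230 = 0.16480812
S_0' = S_0 - PV(D) = 23.0000 - 0.16480812 = 22.83519188
d1 = (ln(S_0'/K) + (r + sigma^2/2)*T) / (sigma*sqrt(T)) = 0.04767569
d2 = d1 - sigma*sqrt(T) = -0.07253247
exp(-rT) = 0.97482238
N(d1) = 0.51901264; N(d2) = 0.47108908
C = S_0' * N(d1) - K * exp(-rT) * N(d2) = 22.83519188 * 0.51901264 - 23.4600 * 0.97482238 * 0.47108908 = 1.0783


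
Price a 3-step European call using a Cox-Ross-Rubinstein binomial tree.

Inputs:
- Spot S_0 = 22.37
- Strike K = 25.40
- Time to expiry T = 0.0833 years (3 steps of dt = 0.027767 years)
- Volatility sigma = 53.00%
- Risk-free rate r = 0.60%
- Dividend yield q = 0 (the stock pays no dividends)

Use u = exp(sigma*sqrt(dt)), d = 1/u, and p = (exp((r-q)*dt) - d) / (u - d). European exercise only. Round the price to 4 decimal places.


Answer: Price = V(0,0) = 0.4123

Derivation:
dt = T/N = 0.027767
u = exp(sigma*sqrt(dt)) = 1.092333; d = 1/u = 0.915472
p = (exp((r-q)*dt) - d) / (u - d) = 0.478877
Discount per step: exp(-r*dt) = 0.999833
Stock lattice S(k, i) with i counting down-moves:
  k=0: S(0,0) = 22.3700
  k=1: S(1,0) = 24.4355; S(1,1) = 20.4791
  k=2: S(2,0) = 26.6917; S(2,1) = 22.3700; S(2,2) = 18.7480
  k=3: S(3,0) = 29.1562; S(3,1) = 24.4355; S(3,2) = 20.4791; S(3,3) = 17.1633
Terminal payoffs V(N, i) = max(S_T - K, 0):
  V(3,0) = 3.756205; V(3,1) = 0.000000; V(3,2) = 0.000000; V(3,3) = 0.000000
Backward induction: V(k, i) = exp(-r*dt) * [p * V(k+1, i) + (1-p) * V(k+1, i+1)].
  V(2,0) = exp(-r*dt) * [p*3.756205 + (1-p)*0.000000] = 1.798463
  V(2,1) = exp(-r*dt) * [p*0.000000 + (1-p)*0.000000] = 0.000000
  V(2,2) = exp(-r*dt) * [p*0.000000 + (1-p)*0.000000] = 0.000000
  V(1,0) = exp(-r*dt) * [p*1.798463 + (1-p)*0.000000] = 0.861100
  V(1,1) = exp(-r*dt) * [p*0.000000 + (1-p)*0.000000] = 0.000000
  V(0,0) = exp(-r*dt) * [p*0.861100 + (1-p)*0.000000] = 0.412293


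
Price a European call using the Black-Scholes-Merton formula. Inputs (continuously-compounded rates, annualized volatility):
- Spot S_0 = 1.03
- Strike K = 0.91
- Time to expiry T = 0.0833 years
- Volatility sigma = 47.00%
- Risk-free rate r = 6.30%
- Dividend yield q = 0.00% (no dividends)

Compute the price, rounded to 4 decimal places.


Answer: Price = 0.1367

Derivation:
d1 = (ln(S/K) + (r - q + 0.5*sigma^2) * T) / (sigma * sqrt(T)) = 1.01966597
d2 = d1 - sigma * sqrt(T) = 0.88401579
exp(-rT) = 0.99476585; exp(-qT) = 1.00000000
C = S_0 * exp(-qT) * N(d1) - K * exp(-rT) * N(d2)
N(d1) = 0.84605655; N(d2) = 0.81165616
C = 1.0300 * 1.00000000 * 0.84605655 - 0.9100 * 0.99476585 * 0.81165616 = 0.1367


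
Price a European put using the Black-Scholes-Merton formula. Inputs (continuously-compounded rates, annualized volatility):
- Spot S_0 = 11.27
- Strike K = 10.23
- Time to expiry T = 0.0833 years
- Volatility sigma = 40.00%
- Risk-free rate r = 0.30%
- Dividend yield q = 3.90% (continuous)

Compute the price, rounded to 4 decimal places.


Answer: Price = 0.1453

Derivation:
d1 = (ln(S/K) + (r - q + 0.5*sigma^2) * T) / (sigma * sqrt(T)) = 0.87039927
d2 = d1 - sigma * sqrt(T) = 0.75495232
exp(-rT) = 0.99975013; exp(-qT) = 0.99675657
P = K * exp(-rT) * N(-d2) - S_0 * exp(-qT) * N(-d1)
N(-d1) = 0.19204112; N(-d2) = 0.22513880
P = 10.2300 * 0.99975013 * 0.22513880 - 11.2700 * 0.99675657 * 0.19204112 = 0.1453


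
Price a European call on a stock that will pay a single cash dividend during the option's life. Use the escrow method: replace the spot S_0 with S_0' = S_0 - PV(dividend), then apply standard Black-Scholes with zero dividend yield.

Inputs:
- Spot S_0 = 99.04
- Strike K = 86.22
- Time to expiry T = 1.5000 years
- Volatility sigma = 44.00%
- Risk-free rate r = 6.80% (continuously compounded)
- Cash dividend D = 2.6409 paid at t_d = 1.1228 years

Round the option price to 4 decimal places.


Answer: Price = 29.3164

Derivation:
PV(D) = D * exp(-r * t_d) = 2.6409 * 0.92649151 = 2.44677142
S_0' = S_0 - PV(D) = 99.0400 - 2.44677142 = 96.59322858
d1 = (ln(S_0'/K) + (r + sigma^2/2)*T) / (sigma*sqrt(T)) = 0.66953921
d2 = d1 - sigma*sqrt(T) = 0.13065146
exp(-rT) = 0.90302955
N(d1) = 0.74842421; N(d2) = 0.55197448
C = S_0' * N(d1) - K * exp(-rT) * N(d2) = 96.59322858 * 0.74842421 - 86.2200 * 0.90302955 * 0.55197448 = 29.3164


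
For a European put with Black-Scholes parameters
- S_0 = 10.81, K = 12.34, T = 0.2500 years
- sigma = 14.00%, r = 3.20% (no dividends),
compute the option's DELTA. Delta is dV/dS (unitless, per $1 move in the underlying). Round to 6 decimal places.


Answer: Delta = -0.959226

Derivation:
d1 = -1.7417769547; d2 = -1.8117769547
phi(d1) = 0.0875248949; exp(-qT) = 1.0000000000; exp(-rT) = 0.9920319148
N(-d1) = 0.9592262596
Delta = -exp(-qT) * N(-d1) = -1.0000000000 * 0.9592262596 = -0.959226


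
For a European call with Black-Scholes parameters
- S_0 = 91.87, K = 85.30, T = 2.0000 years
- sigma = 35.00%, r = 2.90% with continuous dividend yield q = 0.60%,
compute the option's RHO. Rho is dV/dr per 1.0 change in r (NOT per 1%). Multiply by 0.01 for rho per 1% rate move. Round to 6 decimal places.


Answer: Rho = 80.194920

Derivation:
d1 = 0.4903282063; d2 = -0.0046465405
phi(d1) = 0.3537554555; exp(-qT) = 0.9880717129; exp(-rT) = 0.9436499474
N(d2) = 0.4981463052
Rho = K*T*exp(-rT)*N(d2) = 85.3000 * 2.0000 * 0.9436499474 * 0.4981463052 = 80.194920


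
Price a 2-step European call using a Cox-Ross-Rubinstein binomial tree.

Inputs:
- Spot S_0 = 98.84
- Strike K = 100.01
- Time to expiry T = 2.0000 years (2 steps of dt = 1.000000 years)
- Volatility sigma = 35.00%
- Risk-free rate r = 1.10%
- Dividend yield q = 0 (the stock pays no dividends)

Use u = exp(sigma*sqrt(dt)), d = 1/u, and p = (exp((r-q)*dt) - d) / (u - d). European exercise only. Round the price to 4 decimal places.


Answer: Price = V(0,0) = 17.8177

Derivation:
dt = T/N = 1.000000
u = exp(sigma*sqrt(dt)) = 1.419068; d = 1/u = 0.704688
p = (exp((r-q)*dt) - d) / (u - d) = 0.428865
Discount per step: exp(-r*dt) = 0.989060
Stock lattice S(k, i) with i counting down-moves:
  k=0: S(0,0) = 98.8400
  k=1: S(1,0) = 140.2606; S(1,1) = 69.6514
  k=2: S(2,0) = 199.0393; S(2,1) = 98.8400; S(2,2) = 49.0825
Terminal payoffs V(N, i) = max(S_T - K, 0):
  V(2,0) = 99.029318; V(2,1) = 0.000000; V(2,2) = 0.000000
Backward induction: V(k, i) = exp(-r*dt) * [p * V(k+1, i) + (1-p) * V(k+1, i+1)].
  V(1,0) = exp(-r*dt) * [p*99.029318 + (1-p)*0.000000] = 42.005635
  V(1,1) = exp(-r*dt) * [p*0.000000 + (1-p)*0.000000] = 0.000000
  V(0,0) = exp(-r*dt) * [p*42.005635 + (1-p)*0.000000] = 17.817687


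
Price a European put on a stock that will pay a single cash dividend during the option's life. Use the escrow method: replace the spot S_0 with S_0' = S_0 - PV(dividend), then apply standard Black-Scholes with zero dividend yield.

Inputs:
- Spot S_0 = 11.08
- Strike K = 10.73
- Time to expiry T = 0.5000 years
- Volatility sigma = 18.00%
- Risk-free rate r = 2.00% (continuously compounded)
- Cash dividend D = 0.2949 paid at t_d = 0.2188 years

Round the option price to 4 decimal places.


Answer: Price = 0.4655

Derivation:
PV(D) = D * exp(-r * t_d) = 0.2949 * 0.99563356 = 0.29361234
S_0' = S_0 - PV(D) = 11.0800 - 0.29361234 = 10.78638766
d1 = (ln(S_0'/K) + (r + sigma^2/2)*T) / (sigma*sqrt(T)) = 0.18338721
d2 = d1 - sigma*sqrt(T) = 0.05610799
exp(-rT) = 0.99004983
N(-d1) = 0.42724711; N(-d2) = 0.47762789
P = K * exp(-rT) * N(-d2) - S_0' * N(-d1) = 10.7300 * 0.99004983 * 0.47762789 - 10.78638766 * 0.42724711 = 0.4655


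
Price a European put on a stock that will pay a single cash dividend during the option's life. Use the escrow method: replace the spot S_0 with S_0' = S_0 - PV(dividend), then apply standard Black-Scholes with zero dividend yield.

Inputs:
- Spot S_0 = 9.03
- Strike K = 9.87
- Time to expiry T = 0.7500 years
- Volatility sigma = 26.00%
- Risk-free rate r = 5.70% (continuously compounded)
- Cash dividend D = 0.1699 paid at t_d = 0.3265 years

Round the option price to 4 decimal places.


PV(D) = D * exp(-r * t_d) = 0.1699 * 0.98156161 = 0.16676732
S_0' = S_0 - PV(D) = 9.0300 - 0.16676732 = 8.86323268
d1 = (ln(S_0'/K) + (r + sigma^2/2)*T) / (sigma*sqrt(T)) = -0.17537366
d2 = d1 - sigma*sqrt(T) = -0.40054027
exp(-rT) = 0.95815090
N(-d1) = 0.56960698; N(-d2) = 0.65562069
P = K * exp(-rT) * N(-d2) - S_0' * N(-d1) = 9.8700 * 0.95815090 * 0.65562069 - 8.86323268 * 0.56960698 = 1.1516

Answer: Price = 1.1516


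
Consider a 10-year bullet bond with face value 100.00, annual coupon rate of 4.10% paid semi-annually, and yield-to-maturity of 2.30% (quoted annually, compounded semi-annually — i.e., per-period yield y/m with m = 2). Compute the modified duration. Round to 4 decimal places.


Coupon per period c = face * coupon_rate / m = 2.050000
Periods per year m = 2; per-period yield y/m = 0.011500
Number of cashflows N = 20
Cashflows (t years, CF_t, discount factor 1/(1+y/m)^(m*t), PV):
  t = 0.5000: CF_t = 2.050000, DF = 0.988631, PV = 2.026693
  t = 1.0000: CF_t = 2.050000, DF = 0.977391, PV = 2.003651
  t = 1.5000: CF_t = 2.050000, DF = 0.966279, PV = 1.980871
  t = 2.0000: CF_t = 2.050000, DF = 0.955293, PV = 1.958350
  t = 2.5000: CF_t = 2.050000, DF = 0.944432, PV = 1.936085
  t = 3.0000: CF_t = 2.050000, DF = 0.933694, PV = 1.914073
  t = 3.5000: CF_t = 2.050000, DF = 0.923079, PV = 1.892312
  t = 4.0000: CF_t = 2.050000, DF = 0.912584, PV = 1.870797
  t = 4.5000: CF_t = 2.050000, DF = 0.902209, PV = 1.849528
  t = 5.0000: CF_t = 2.050000, DF = 0.891951, PV = 1.828500
  t = 5.5000: CF_t = 2.050000, DF = 0.881810, PV = 1.807711
  t = 6.0000: CF_t = 2.050000, DF = 0.871785, PV = 1.787159
  t = 6.5000: CF_t = 2.050000, DF = 0.861873, PV = 1.766840
  t = 7.0000: CF_t = 2.050000, DF = 0.852075, PV = 1.746753
  t = 7.5000: CF_t = 2.050000, DF = 0.842387, PV = 1.726893
  t = 8.0000: CF_t = 2.050000, DF = 0.832810, PV = 1.707260
  t = 8.5000: CF_t = 2.050000, DF = 0.823341, PV = 1.687850
  t = 9.0000: CF_t = 2.050000, DF = 0.813981, PV = 1.668660
  t = 9.5000: CF_t = 2.050000, DF = 0.804726, PV = 1.649689
  t = 10.0000: CF_t = 102.050000, DF = 0.795577, PV = 81.188640
Price P = sum_t PV_t = 115.998316
First compute Macaulay numerator sum_t t * PV_t:
  t * PV_t at t = 0.5000: 1.013347
  t * PV_t at t = 1.0000: 2.003651
  t * PV_t at t = 1.5000: 2.971307
  t * PV_t at t = 2.0000: 3.916700
  t * PV_t at t = 2.5000: 4.840213
  t * PV_t at t = 3.0000: 5.742220
  t * PV_t at t = 3.5000: 6.623091
  t * PV_t at t = 4.0000: 7.483190
  t * PV_t at t = 4.5000: 8.322875
  t * PV_t at t = 5.0000: 9.142501
  t * PV_t at t = 5.5000: 9.942413
  t * PV_t at t = 6.0000: 10.722955
  t * PV_t at t = 6.5000: 11.484463
  t * PV_t at t = 7.0000: 12.227269
  t * PV_t at t = 7.5000: 12.951701
  t * PV_t at t = 8.0000: 13.658080
  t * PV_t at t = 8.5000: 14.346723
  t * PV_t at t = 9.0000: 15.017941
  t * PV_t at t = 9.5000: 15.672043
  t * PV_t at t = 10.0000: 811.886401
Macaulay duration D = 979.969081 / 115.998316 = 8.448132
Modified duration = D / (1 + y/m) = 8.448132 / (1 + 0.011500) = 8.352083

Answer: Modified duration = 8.3521


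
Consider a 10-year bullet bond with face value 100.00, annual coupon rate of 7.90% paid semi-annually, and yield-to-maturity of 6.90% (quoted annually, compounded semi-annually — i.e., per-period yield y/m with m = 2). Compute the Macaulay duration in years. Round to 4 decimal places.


Coupon per period c = face * coupon_rate / m = 3.950000
Periods per year m = 2; per-period yield y/m = 0.034500
Number of cashflows N = 20
Cashflows (t years, CF_t, discount factor 1/(1+y/m)^(m*t), PV):
  t = 0.5000: CF_t = 3.950000, DF = 0.966651, PV = 3.818270
  t = 1.0000: CF_t = 3.950000, DF = 0.934413, PV = 3.690933
  t = 1.5000: CF_t = 3.950000, DF = 0.903251, PV = 3.567842
  t = 2.0000: CF_t = 3.950000, DF = 0.873128, PV = 3.448856
  t = 2.5000: CF_t = 3.950000, DF = 0.844010, PV = 3.333839
  t = 3.0000: CF_t = 3.950000, DF = 0.815863, PV = 3.222657
  t = 3.5000: CF_t = 3.950000, DF = 0.788654, PV = 3.115183
  t = 4.0000: CF_t = 3.950000, DF = 0.762353, PV = 3.011294
  t = 4.5000: CF_t = 3.950000, DF = 0.736929, PV = 2.910869
  t = 5.0000: CF_t = 3.950000, DF = 0.712353, PV = 2.813793
  t = 5.5000: CF_t = 3.950000, DF = 0.688596, PV = 2.719955
  t = 6.0000: CF_t = 3.950000, DF = 0.665632, PV = 2.629246
  t = 6.5000: CF_t = 3.950000, DF = 0.643433, PV = 2.541562
  t = 7.0000: CF_t = 3.950000, DF = 0.621975, PV = 2.456802
  t = 7.5000: CF_t = 3.950000, DF = 0.601233, PV = 2.374869
  t = 8.0000: CF_t = 3.950000, DF = 0.581182, PV = 2.295669
  t = 8.5000: CF_t = 3.950000, DF = 0.561800, PV = 2.219109
  t = 9.0000: CF_t = 3.950000, DF = 0.543064, PV = 2.145103
  t = 9.5000: CF_t = 3.950000, DF = 0.524953, PV = 2.073565
  t = 10.0000: CF_t = 103.950000, DF = 0.507446, PV = 52.749044
Price P = sum_t PV_t = 107.138459
Macaulay numerator sum_t t * PV_t:
  t * PV_t at t = 0.5000: 1.909135
  t * PV_t at t = 1.0000: 3.690933
  t * PV_t at t = 1.5000: 5.351763
  t * PV_t at t = 2.0000: 6.897713
  t * PV_t at t = 2.5000: 8.334597
  t * PV_t at t = 3.0000: 9.667972
  t * PV_t at t = 3.5000: 10.903142
  t * PV_t at t = 4.0000: 12.045175
  t * PV_t at t = 4.5000: 13.098910
  t * PV_t at t = 5.0000: 14.068965
  t * PV_t at t = 5.5000: 14.959750
  t * PV_t at t = 6.0000: 15.775474
  t * PV_t at t = 6.5000: 16.520151
  t * PV_t at t = 7.0000: 17.197614
  t * PV_t at t = 7.5000: 17.811518
  t * PV_t at t = 8.0000: 18.365348
  t * PV_t at t = 8.5000: 18.862428
  t * PV_t at t = 9.0000: 19.305929
  t * PV_t at t = 9.5000: 19.698869
  t * PV_t at t = 10.0000: 527.490441
Macaulay duration D = (sum_t t * PV_t) / P = 771.955827 / 107.138459 = 7.205217

Answer: Macaulay duration = 7.2052 years


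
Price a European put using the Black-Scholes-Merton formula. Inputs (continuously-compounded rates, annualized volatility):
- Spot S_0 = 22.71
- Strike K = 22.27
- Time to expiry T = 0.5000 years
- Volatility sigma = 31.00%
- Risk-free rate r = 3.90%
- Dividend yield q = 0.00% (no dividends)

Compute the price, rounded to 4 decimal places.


Answer: Price = 1.5397

Derivation:
d1 = (ln(S/K) + (r - q + 0.5*sigma^2) * T) / (sigma * sqrt(T)) = 0.28781470
d2 = d1 - sigma * sqrt(T) = 0.06861160
exp(-rT) = 0.98068890; exp(-qT) = 1.00000000
P = K * exp(-rT) * N(-d2) - S_0 * exp(-qT) * N(-d1)
N(-d1) = 0.38674429; N(-d2) = 0.47264939
P = 22.2700 * 0.98068890 * 0.47264939 - 22.7100 * 1.00000000 * 0.38674429 = 1.5397


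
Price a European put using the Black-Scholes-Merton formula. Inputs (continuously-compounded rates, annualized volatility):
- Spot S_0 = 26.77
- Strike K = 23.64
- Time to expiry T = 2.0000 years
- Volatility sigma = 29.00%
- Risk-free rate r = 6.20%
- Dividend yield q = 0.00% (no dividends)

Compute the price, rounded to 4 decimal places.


Answer: Price = 1.6027

Derivation:
d1 = (ln(S/K) + (r - q + 0.5*sigma^2) * T) / (sigma * sqrt(T)) = 0.81059226
d2 = d1 - sigma * sqrt(T) = 0.40047033
exp(-rT) = 0.88337984; exp(-qT) = 1.00000000
P = K * exp(-rT) * N(-d2) - S_0 * exp(-qT) * N(-d1)
N(-d1) = 0.20879993; N(-d2) = 0.34440507
P = 23.6400 * 0.88337984 * 0.34440507 - 26.7700 * 1.00000000 * 0.20879993 = 1.6027


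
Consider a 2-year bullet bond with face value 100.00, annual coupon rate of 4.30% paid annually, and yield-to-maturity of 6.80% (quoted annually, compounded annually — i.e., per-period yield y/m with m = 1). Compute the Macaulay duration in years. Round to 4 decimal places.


Answer: Macaulay duration = 1.9578 years

Derivation:
Coupon per period c = face * coupon_rate / m = 4.300000
Periods per year m = 1; per-period yield y/m = 0.068000
Number of cashflows N = 2
Cashflows (t years, CF_t, discount factor 1/(1+y/m)^(m*t), PV):
  t = 1.0000: CF_t = 4.300000, DF = 0.936330, PV = 4.026217
  t = 2.0000: CF_t = 104.300000, DF = 0.876713, PV = 91.441176
Price P = sum_t PV_t = 95.467393
Macaulay numerator sum_t t * PV_t:
  t * PV_t at t = 1.0000: 4.026217
  t * PV_t at t = 2.0000: 182.882352
Macaulay duration D = (sum_t t * PV_t) / P = 186.908569 / 95.467393 = 1.957826


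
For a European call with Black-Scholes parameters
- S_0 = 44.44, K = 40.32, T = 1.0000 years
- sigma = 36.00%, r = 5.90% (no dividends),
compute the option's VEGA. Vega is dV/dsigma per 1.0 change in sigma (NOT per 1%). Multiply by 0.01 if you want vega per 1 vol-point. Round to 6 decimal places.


Answer: Vega = 14.681881

Derivation:
d1 = 0.6141453917; d2 = 0.2541453917
phi(d1) = 0.3303753607; exp(-qT) = 1.0000000000; exp(-rT) = 0.9427067692
Vega = S * exp(-qT) * phi(d1) * sqrt(T) = 44.4400 * 1.0000000000 * 0.3303753607 * 1.0000000000 = 14.681881


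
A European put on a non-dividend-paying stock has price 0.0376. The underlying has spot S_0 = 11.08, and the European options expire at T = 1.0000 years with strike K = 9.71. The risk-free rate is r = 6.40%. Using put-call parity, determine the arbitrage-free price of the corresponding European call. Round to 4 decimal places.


Put-call parity: C - P = S_0 * exp(-qT) - K * exp(-rT).
S_0 * exp(-qT) = 11.0800 * 1.00000000 = 11.08000000
K * exp(-rT) = 9.7100 * 0.93800500 = 9.10802855
C = P + S*exp(-qT) - K*exp(-rT)
C = 0.0376 + 11.08000000 - 9.10802855 = 2.0096

Answer: Call price = 2.0096


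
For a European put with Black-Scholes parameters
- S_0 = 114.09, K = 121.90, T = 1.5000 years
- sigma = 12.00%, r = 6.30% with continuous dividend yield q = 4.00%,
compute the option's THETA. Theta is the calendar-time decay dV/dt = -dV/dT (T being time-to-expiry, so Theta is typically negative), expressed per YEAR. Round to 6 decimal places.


Answer: Theta = -0.182034

Derivation:
d1 = -0.1422978394; d2 = -0.2892672239
phi(d1) = 0.3949236315; exp(-qT) = 0.9417645336; exp(-rT) = 0.9098277346
Theta = -S*exp(-qT)*phi(d1)*sigma/(2*sqrt(T)) + r*K*exp(-rT)*N(-d2) - q*S*exp(-qT)*N(-d1)
N(-d1) = 0.5565776235; N(-d2) = 0.6138115539; sqrt(T) = 1.2247448714
Term 1 = -114.0900 * 0.9417645336 * 0.3949236315 * 0.1200 / (2 * 1.2247448714) = -2.0787805943
Term 2 = 0.0630 * 121.9000 * 0.9098277346 * 0.6138115539 = 4.2888265774
Term 3 = -0.0400 * 114.0900 * 0.9417645336 * 0.5565776235 = -2.3920796952
Theta = -2.0787805943 + (4.2888265774) + (-2.3920796952) = -0.182034


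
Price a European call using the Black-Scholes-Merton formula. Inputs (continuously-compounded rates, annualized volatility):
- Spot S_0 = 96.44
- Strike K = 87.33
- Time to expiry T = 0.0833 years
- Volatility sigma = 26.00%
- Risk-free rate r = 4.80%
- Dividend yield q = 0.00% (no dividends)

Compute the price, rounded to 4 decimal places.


d1 = (ln(S/K) + (r - q + 0.5*sigma^2) * T) / (sigma * sqrt(T)) = 1.41311579
d2 = d1 - sigma * sqrt(T) = 1.33807527
exp(-rT) = 0.99600958; exp(-qT) = 1.00000000
C = S_0 * exp(-qT) * N(d1) - K * exp(-rT) * N(d2)
N(d1) = 0.92118916; N(d2) = 0.90956405
C = 96.4400 * 1.00000000 * 0.92118916 - 87.3300 * 0.99600958 * 0.90956405 = 9.7242

Answer: Price = 9.7242


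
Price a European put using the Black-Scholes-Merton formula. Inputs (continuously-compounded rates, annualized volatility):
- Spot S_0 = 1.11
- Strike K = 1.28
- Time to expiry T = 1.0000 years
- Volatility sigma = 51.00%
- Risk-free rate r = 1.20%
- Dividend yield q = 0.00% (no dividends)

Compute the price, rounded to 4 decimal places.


d1 = (ln(S/K) + (r - q + 0.5*sigma^2) * T) / (sigma * sqrt(T)) = -0.00088248
d2 = d1 - sigma * sqrt(T) = -0.51088248
exp(-rT) = 0.98807171; exp(-qT) = 1.00000000
P = K * exp(-rT) * N(-d2) - S_0 * exp(-qT) * N(-d1)
N(-d1) = 0.50035206; N(-d2) = 0.69528332
P = 1.2800 * 0.98807171 * 0.69528332 - 1.1100 * 1.00000000 * 0.50035206 = 0.3240

Answer: Price = 0.3240


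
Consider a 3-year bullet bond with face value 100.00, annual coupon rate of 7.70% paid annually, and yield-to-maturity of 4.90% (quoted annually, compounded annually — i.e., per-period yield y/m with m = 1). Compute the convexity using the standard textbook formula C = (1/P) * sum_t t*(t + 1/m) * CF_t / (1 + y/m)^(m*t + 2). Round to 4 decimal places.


Coupon per period c = face * coupon_rate / m = 7.700000
Periods per year m = 1; per-period yield y/m = 0.049000
Number of cashflows N = 3
Cashflows (t years, CF_t, discount factor 1/(1+y/m)^(m*t), PV):
  t = 1.0000: CF_t = 7.700000, DF = 0.953289, PV = 7.340324
  t = 2.0000: CF_t = 7.700000, DF = 0.908760, PV = 6.997449
  t = 3.0000: CF_t = 107.700000, DF = 0.866310, PV = 93.301632
Price P = sum_t PV_t = 107.639405
Convexity numerator sum_t t*(t + 1/m) * CF_t / (1+y/m)^(m*t + 2):
  t = 1.0000: term = 13.341180
  t = 2.0000: term = 38.153995
  t = 3.0000: term = 1017.465069
Convexity = (1/P) * sum = 1068.960245 / 107.639405 = 9.930938

Answer: Convexity = 9.9309


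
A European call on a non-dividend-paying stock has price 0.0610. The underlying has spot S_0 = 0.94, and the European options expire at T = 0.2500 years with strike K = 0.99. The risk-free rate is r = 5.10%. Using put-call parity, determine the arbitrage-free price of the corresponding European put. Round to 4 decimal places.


Put-call parity: C - P = S_0 * exp(-qT) - K * exp(-rT).
S_0 * exp(-qT) = 0.9400 * 1.00000000 = 0.94000000
K * exp(-rT) = 0.9900 * 0.98733094 = 0.97745763
P = C - S*exp(-qT) + K*exp(-rT)
P = 0.0610 - 0.94000000 + 0.97745763 = 0.0985

Answer: Put price = 0.0985


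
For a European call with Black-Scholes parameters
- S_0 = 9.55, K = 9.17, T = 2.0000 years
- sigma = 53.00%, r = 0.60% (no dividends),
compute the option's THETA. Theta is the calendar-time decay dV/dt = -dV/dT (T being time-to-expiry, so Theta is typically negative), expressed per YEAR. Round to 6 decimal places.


Answer: Theta = -0.667303

Derivation:
d1 = 0.4449487675; d2 = -0.3045844206
phi(d1) = 0.3613427822; exp(-qT) = 1.0000000000; exp(-rT) = 0.9880717129
Theta = -S*exp(-qT)*phi(d1)*sigma/(2*sqrt(T)) - r*K*exp(-rT)*N(d2) + q*S*exp(-qT)*N(d1)
N(d1) = 0.6718216107; N(d2) = 0.3803413436; sqrt(T) = 1.4142135624
Term 1 = -9.5500 * 1.0000000000 * 0.3613427822 * 0.5300 / (2 * 1.4142135624) = -0.6466266980
Term 2 = -0.0060 * 9.1700 * 0.9880717129 * 0.3803413436 = -0.0206767648
Term 3 = 0 (no dividend yield, q = 0)
Theta = -0.6466266980 + (-0.0206767648) + (0.0000000000) = -0.667303


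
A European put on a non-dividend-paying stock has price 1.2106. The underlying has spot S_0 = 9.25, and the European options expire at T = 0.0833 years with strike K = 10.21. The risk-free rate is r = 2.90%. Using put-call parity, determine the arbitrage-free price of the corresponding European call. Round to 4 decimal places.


Answer: Call price = 0.2752

Derivation:
Put-call parity: C - P = S_0 * exp(-qT) - K * exp(-rT).
S_0 * exp(-qT) = 9.2500 * 1.00000000 = 9.25000000
K * exp(-rT) = 10.2100 * 0.99758722 = 10.18536547
C = P + S*exp(-qT) - K*exp(-rT)
C = 1.2106 + 9.25000000 - 10.18536547 = 0.2752


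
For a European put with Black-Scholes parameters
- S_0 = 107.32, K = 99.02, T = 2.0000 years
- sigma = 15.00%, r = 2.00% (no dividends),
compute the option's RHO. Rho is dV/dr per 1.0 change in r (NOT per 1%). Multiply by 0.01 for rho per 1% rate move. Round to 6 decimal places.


Answer: Rho = -61.280006

Derivation:
d1 = 0.6740762943; d2 = 0.4619442600
phi(d1) = 0.3178651768; exp(-qT) = 1.0000000000; exp(-rT) = 0.9607894392
N(-d2) = 0.3220606466
Rho = -K*T*exp(-rT)*N(-d2) = -99.0200 * 2.0000 * 0.9607894392 * 0.3220606466 = -61.280006


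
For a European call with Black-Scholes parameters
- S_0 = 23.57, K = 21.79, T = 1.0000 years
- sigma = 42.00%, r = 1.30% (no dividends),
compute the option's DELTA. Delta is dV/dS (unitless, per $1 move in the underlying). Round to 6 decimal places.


Answer: Delta = 0.665643

Derivation:
d1 = 0.4279132571; d2 = 0.0079132571
phi(d1) = 0.3640393142; exp(-qT) = 1.0000000000; exp(-rT) = 0.9870841350
N(d1) = 0.6656428626
Delta = exp(-qT) * N(d1) = 1.0000000000 * 0.6656428626 = 0.665643


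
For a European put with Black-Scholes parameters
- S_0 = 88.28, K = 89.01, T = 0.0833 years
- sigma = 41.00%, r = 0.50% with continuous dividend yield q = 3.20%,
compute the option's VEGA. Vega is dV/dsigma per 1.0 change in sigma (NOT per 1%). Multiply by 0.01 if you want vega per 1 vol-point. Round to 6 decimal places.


d1 = -0.0294328101; d2 = -0.1477659415
phi(d1) = 0.3987695179; exp(-qT) = 0.9973379496; exp(-rT) = 0.9995835867
Vega = S * exp(-qT) * phi(d1) * sqrt(T) = 88.2800 * 0.9973379496 * 0.3987695179 * 0.2886173938 = 10.133259

Answer: Vega = 10.133259


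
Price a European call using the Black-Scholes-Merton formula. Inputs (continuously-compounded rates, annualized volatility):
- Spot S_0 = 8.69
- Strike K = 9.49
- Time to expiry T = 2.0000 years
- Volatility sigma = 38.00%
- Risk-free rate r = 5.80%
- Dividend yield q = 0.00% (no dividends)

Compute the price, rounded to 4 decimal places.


d1 = (ln(S/K) + (r - q + 0.5*sigma^2) * T) / (sigma * sqrt(T)) = 0.32068098
d2 = d1 - sigma * sqrt(T) = -0.21672018
exp(-rT) = 0.89047522; exp(-qT) = 1.00000000
C = S_0 * exp(-qT) * N(d1) - K * exp(-rT) * N(d2)
N(d1) = 0.62577392; N(d2) = 0.41421321
C = 8.6900 * 1.00000000 * 0.62577392 - 9.4900 * 0.89047522 * 0.41421321 = 1.9376

Answer: Price = 1.9376


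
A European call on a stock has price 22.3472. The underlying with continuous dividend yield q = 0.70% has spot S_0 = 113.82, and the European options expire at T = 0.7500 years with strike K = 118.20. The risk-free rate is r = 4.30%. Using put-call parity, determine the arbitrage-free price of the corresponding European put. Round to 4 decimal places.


Put-call parity: C - P = S_0 * exp(-qT) - K * exp(-rT).
S_0 * exp(-qT) = 113.8200 * 0.99476376 = 113.22401084
K * exp(-rT) = 118.2000 * 0.96826449 = 114.44886221
P = C - S*exp(-qT) + K*exp(-rT)
P = 22.3472 - 113.22401084 + 114.44886221 = 23.5721

Answer: Put price = 23.5721


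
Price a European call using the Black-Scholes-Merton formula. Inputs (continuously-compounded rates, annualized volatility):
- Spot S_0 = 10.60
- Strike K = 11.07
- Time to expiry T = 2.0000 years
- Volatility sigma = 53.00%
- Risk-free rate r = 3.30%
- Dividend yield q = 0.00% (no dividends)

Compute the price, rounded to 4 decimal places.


d1 = (ln(S/K) + (r - q + 0.5*sigma^2) * T) / (sigma * sqrt(T)) = 0.40493905
d2 = d1 - sigma * sqrt(T) = -0.34459414
exp(-rT) = 0.93613086; exp(-qT) = 1.00000000
C = S_0 * exp(-qT) * N(d1) - K * exp(-rT) * N(d2)
N(d1) = 0.65723884; N(d2) = 0.36519976
C = 10.6000 * 1.00000000 * 0.65723884 - 11.0700 * 0.93613086 * 0.36519976 = 3.1822

Answer: Price = 3.1822
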